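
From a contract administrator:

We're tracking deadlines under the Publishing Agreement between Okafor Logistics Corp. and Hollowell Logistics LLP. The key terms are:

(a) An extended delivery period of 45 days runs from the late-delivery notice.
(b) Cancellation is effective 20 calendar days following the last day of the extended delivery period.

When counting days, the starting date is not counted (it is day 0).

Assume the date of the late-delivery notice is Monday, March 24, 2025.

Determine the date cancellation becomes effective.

The last day of the extended delivery period: March 24, 2025 + 45 days = May 8, 2025.
Adding 20 calendar days to May 8, 2025 gives May 28, 2025, which is the date cancellation becomes effective.

May 28, 2025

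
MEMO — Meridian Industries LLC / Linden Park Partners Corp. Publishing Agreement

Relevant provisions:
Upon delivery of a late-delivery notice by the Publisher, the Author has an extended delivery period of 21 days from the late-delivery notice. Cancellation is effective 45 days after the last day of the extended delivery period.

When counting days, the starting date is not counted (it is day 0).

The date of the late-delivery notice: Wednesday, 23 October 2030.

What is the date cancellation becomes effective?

Adding 21 calendar days to 23 October 2030 gives 13 November 2030, which is the last day of the extended delivery period.
The date cancellation becomes effective: 13 November 2030 + 45 days = 28 December 2030.

28 December 2030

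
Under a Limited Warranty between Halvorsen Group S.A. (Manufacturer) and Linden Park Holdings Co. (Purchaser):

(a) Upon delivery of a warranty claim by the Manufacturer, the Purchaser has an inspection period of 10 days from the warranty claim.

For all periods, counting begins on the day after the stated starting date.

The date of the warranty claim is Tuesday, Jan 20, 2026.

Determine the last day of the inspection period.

The last day of the inspection period: 10 calendar days after Jan 20, 2026 is Jan 30, 2026.

Jan 30, 2026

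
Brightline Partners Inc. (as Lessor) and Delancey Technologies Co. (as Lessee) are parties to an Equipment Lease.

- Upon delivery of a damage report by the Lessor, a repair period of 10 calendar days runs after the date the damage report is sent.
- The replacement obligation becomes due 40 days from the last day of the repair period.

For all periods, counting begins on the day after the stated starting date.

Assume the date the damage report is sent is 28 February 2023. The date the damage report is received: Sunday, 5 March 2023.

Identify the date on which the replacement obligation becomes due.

The last day of the repair period: 28 February 2023 + 10 days = 10 March 2023.
Adding 40 calendar days to 10 March 2023 gives 19 April 2023, which is the date on which the replacement obligation becomes due.

19 April 2023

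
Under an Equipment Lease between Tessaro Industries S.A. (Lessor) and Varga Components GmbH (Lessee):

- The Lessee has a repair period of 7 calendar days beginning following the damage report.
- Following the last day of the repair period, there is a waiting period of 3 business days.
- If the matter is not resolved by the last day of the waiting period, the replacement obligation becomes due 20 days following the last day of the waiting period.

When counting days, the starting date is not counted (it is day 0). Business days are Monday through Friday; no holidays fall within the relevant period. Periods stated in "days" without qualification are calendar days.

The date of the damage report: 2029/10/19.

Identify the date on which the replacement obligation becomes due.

The last day of the repair period: 2029/10/19 + 7 days = 2029/10/26.
From Friday, 2029/10/26, 3 business days (Oct 29, Oct 30, Oct 31, skipping weekends) brings us to Wednesday, 2029/10/31, which is the last day of the waiting period.
The date on which the replacement obligation becomes due: 2029/10/31 + 20 days = 2029/11/20.

2029/11/20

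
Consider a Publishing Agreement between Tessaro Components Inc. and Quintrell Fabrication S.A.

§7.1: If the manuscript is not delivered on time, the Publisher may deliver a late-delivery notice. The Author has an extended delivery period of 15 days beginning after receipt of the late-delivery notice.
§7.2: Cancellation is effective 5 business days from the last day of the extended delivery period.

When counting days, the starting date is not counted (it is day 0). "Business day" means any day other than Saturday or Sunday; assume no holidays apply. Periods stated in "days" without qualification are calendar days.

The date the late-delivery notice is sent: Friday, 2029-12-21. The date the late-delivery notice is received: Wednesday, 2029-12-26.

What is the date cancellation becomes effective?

The last day of the extended delivery period: 2029-12-26 + 15 days = 2030-01-10.
The date cancellation becomes effective: 5 business days after Thursday, 2030-01-10, skipping weekends — Jan 11, Jan 14, Jan 15, Jan 16, Jan 17 — lands on Thursday, 2030-01-17.

2030-01-17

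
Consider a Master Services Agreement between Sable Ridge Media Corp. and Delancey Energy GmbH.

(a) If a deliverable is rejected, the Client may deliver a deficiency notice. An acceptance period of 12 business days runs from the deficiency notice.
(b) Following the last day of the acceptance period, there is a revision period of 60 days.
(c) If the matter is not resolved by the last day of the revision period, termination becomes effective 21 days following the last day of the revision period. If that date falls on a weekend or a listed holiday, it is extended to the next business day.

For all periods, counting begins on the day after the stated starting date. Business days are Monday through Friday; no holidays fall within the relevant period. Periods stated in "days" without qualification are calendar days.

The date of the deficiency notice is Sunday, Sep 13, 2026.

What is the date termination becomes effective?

From Sunday, Sep 13, 2026, 12 business days (Sep 14, Sep 15, Sep 16, Sep 17, …, Sep 25, Sep 28, Sep 29, skipping weekends) brings us to Tuesday, Sep 29, 2026, which is the last day of the acceptance period.
The last day of the revision period: 60 calendar days after Sep 29, 2026 is Nov 28, 2026.
The date termination becomes effective: 21 calendar days after Nov 28, 2026 is Dec 19, 2026. That falls on a Saturday, so it rolls to the next business day, Monday, Dec 21, 2026.

Dec 21, 2026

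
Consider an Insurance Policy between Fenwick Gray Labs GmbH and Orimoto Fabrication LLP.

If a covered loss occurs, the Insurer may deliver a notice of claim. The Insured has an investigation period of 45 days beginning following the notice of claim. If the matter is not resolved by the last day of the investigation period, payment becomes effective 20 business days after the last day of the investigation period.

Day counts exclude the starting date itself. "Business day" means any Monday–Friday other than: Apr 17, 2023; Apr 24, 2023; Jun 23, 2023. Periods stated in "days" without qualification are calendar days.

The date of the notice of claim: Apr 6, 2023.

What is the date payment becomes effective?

The last day of the investigation period: Apr 6, 2023 + 45 days = May 21, 2023.
The date payment becomes effective: 20 business days after Sunday, May 21, 2023, skipping weekends — May 22, May 23, May 24, May 25, …, Jun 14, Jun 15, Jun 16 — lands on Friday, Jun 16, 2023.

Jun 16, 2023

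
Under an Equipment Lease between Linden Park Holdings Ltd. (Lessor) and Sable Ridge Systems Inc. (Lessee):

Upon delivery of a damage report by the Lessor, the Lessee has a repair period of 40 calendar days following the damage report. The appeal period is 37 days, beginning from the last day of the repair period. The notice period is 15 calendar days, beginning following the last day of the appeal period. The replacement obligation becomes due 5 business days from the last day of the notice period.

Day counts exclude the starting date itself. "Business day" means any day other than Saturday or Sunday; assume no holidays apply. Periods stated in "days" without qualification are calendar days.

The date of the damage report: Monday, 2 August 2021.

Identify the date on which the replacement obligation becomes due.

9 November 2021

Adding 40 calendar days to 2 August 2021 gives 11 September 2021, which is the last day of the repair period.
The last day of the appeal period: 11 September 2021 + 37 days = 18 October 2021.
Adding 15 calendar days to 18 October 2021 gives 2 November 2021, which is the last day of the notice period.
The date on which the replacement obligation becomes due: 5 business days after Tuesday, 2 November 2021, skipping weekends — Nov 3, Nov 4, Nov 5, Nov 8, Nov 9 — lands on Tuesday, 9 November 2021.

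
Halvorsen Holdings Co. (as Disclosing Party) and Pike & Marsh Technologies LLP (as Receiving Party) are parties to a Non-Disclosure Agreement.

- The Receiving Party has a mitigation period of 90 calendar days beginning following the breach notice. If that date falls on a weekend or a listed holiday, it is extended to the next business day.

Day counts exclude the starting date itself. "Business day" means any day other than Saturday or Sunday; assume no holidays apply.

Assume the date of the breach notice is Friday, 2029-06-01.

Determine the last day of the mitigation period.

The last day of the mitigation period: 2029-06-01 + 90 days = 2029-08-30. 2029-08-30 is a Thursday, so no roll-forward applies.

2029-08-30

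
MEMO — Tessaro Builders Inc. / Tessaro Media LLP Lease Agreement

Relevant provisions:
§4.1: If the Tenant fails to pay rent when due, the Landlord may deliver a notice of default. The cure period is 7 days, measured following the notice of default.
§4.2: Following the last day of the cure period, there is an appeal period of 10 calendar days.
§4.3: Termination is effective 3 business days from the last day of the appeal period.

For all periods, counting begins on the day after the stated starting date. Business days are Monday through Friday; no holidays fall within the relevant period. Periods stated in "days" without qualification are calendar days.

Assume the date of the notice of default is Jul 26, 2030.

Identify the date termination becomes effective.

The last day of the cure period: 7 calendar days after Jul 26, 2030 is Aug 2, 2030.
The last day of the appeal period: 10 calendar days after Aug 2, 2030 is Aug 12, 2030.
From Monday, Aug 12, 2030, 3 business days (Aug 13, Aug 14, Aug 15, skipping weekends) brings us to Thursday, Aug 15, 2030, which is the date termination becomes effective.

Aug 15, 2030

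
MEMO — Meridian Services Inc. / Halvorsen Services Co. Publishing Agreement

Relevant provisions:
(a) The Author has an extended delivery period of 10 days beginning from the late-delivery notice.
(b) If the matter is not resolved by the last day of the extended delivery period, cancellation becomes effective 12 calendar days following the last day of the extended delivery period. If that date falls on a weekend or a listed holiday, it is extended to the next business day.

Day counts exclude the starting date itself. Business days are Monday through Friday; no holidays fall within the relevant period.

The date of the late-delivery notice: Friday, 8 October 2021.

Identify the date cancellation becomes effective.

1 November 2021

The last day of the extended delivery period: 8 October 2021 + 10 days = 18 October 2021.
The date cancellation becomes effective: 12 calendar days after 18 October 2021 is 30 October 2021. That falls on a Saturday, so it rolls to the next business day, Monday, 1 November 2021.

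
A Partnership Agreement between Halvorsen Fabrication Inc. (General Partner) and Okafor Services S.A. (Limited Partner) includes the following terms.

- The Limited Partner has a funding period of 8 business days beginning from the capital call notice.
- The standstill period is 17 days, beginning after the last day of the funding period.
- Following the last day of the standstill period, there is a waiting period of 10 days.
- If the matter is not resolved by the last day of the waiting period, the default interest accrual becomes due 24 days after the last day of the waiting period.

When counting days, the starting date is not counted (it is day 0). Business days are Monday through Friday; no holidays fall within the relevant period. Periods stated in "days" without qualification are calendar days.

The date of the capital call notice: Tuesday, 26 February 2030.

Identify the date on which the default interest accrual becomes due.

28 April 2030

The last day of the funding period: counting 8 business days from Tuesday, 26 February 2030 (Feb 27, Feb 28, Mar 1, Mar 4, Mar 5, Mar 6, Mar 7, Mar 8, skipping weekends) reaches Friday, 8 March 2030.
Adding 17 calendar days to 8 March 2030 gives 25 March 2030, which is the last day of the standstill period.
The last day of the waiting period: 10 calendar days after 25 March 2030 is 4 April 2030.
Adding 24 calendar days to 4 April 2030 gives 28 April 2030, which is the date on which the default interest accrual becomes due.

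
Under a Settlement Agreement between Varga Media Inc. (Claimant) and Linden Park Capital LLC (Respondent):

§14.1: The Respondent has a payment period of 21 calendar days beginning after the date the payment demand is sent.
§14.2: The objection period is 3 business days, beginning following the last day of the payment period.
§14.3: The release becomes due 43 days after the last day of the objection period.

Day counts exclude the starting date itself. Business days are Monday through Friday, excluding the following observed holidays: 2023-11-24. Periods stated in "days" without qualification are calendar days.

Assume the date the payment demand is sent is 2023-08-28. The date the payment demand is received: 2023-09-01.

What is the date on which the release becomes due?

The last day of the payment period: 2023-08-28 + 21 days = 2023-09-18.
From Monday, 2023-09-18, 3 business days (Sep 19, Sep 20, Sep 21, skipping weekends) brings us to Thursday, 2023-09-21, which is the last day of the objection period.
The date on which the release becomes due: 43 calendar days after 2023-09-21 is 2023-11-03.

2023-11-03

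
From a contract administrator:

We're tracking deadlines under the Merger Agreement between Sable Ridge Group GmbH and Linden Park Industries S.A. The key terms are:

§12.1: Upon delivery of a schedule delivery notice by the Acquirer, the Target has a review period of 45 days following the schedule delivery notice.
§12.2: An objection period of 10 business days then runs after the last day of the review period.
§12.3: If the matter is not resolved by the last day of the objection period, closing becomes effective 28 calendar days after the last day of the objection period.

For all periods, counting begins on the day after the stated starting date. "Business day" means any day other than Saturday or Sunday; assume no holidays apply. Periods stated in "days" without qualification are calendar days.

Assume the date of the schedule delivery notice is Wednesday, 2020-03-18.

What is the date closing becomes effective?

2020-06-12

The last day of the review period: 2020-03-18 + 45 days = 2020-05-02.
From Saturday, 2020-05-02, 10 business days (May 4, May 5, May 6, May 7, May 8, May 11, May 12, May 13, May 14, May 15, skipping weekends) brings us to Friday, 2020-05-15, which is the last day of the objection period.
The date closing becomes effective: 28 calendar days after 2020-05-15 is 2020-06-12.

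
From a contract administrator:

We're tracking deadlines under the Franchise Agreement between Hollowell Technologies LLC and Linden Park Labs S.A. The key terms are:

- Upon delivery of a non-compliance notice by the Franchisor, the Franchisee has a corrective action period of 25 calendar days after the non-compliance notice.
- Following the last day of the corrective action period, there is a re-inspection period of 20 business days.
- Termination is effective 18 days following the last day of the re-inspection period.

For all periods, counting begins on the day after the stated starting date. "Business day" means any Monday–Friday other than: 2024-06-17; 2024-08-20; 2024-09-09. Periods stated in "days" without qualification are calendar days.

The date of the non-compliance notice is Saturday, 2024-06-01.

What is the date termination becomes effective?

2024-08-11

The last day of the corrective action period: 25 calendar days after 2024-06-01 is 2024-06-26.
The last day of the re-inspection period: counting 20 business days from Wednesday, 2024-06-26 (Jun 27, Jun 28, Jul 1, Jul 2, …, Jul 22, Jul 23, Jul 24, skipping weekends) reaches Wednesday, 2024-07-24.
Adding 18 calendar days to 2024-07-24 gives 2024-08-11, which is the date termination becomes effective.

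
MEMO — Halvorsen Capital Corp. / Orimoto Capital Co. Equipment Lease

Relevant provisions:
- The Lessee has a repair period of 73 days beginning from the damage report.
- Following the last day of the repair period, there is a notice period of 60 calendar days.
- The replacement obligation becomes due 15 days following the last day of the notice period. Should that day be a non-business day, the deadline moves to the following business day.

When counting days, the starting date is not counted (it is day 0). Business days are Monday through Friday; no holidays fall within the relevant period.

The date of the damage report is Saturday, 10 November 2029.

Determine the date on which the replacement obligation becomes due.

8 April 2030

The last day of the repair period: 10 November 2029 + 73 days = 22 January 2030.
The last day of the notice period: 22 January 2030 + 60 days = 23 March 2030.
The date on which the replacement obligation becomes due: 15 calendar days after 23 March 2030 is 7 April 2030. That falls on a Sunday, so it rolls to the next business day, Monday, 8 April 2030.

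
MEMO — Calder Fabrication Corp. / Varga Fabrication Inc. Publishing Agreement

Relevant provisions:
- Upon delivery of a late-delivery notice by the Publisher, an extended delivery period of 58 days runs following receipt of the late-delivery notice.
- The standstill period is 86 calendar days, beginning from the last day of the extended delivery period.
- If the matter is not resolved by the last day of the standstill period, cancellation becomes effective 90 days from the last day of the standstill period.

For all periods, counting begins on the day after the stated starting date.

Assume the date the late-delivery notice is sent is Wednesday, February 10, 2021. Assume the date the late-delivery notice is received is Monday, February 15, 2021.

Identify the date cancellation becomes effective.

Adding 58 calendar days to February 15, 2021 gives April 14, 2021, which is the last day of the extended delivery period.
The last day of the standstill period: 86 calendar days after April 14, 2021 is July 9, 2021.
The date cancellation becomes effective: July 9, 2021 + 90 days = October 7, 2021.

October 7, 2021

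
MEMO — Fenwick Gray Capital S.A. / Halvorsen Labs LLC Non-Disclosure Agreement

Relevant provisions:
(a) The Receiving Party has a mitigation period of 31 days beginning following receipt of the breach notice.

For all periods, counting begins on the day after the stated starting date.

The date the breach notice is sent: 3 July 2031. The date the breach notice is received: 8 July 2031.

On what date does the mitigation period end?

8 August 2031

Adding 31 calendar days to 8 July 2031 gives 8 August 2031, which is the last day of the mitigation period.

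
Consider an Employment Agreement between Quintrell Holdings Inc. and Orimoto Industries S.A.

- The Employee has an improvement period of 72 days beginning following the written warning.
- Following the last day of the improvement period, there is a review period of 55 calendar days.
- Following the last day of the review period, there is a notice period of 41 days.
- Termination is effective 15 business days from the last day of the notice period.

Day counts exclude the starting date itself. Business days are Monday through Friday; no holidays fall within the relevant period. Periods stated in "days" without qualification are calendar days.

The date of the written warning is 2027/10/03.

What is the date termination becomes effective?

Adding 72 calendar days to 2027/10/03 gives 2027/12/14, which is the last day of the improvement period.
Adding 55 calendar days to 2027/12/14 gives 2028/02/07, which is the last day of the review period.
The last day of the notice period: 2028/02/07 + 41 days = 2028/03/19.
The date termination becomes effective: 15 business days after Sunday, 2028/03/19, skipping weekends — Mar 20, Mar 21, Mar 22, Mar 23, …, Apr 5, Apr 6, Apr 7 — lands on Friday, 2028/04/07.

2028/04/07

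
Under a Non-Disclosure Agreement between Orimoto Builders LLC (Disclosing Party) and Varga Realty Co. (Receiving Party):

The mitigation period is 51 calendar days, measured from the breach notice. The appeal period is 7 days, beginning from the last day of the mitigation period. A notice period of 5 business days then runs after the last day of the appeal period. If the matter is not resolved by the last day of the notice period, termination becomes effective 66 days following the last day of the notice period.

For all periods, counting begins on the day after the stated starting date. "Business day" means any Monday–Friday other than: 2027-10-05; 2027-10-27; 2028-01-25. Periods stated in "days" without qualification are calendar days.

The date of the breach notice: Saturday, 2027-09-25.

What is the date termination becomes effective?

The last day of the mitigation period: 51 calendar days after 2027-09-25 is 2027-11-15.
The last day of the appeal period: 2027-11-15 + 7 days = 2027-11-22.
The last day of the notice period: 5 business days after Monday, 2027-11-22, skipping weekends — Nov 23, Nov 24, Nov 25, Nov 26, Nov 29 — lands on Monday, 2027-11-29.
The date termination becomes effective: 2027-11-29 + 66 days = 2028-02-03.

2028-02-03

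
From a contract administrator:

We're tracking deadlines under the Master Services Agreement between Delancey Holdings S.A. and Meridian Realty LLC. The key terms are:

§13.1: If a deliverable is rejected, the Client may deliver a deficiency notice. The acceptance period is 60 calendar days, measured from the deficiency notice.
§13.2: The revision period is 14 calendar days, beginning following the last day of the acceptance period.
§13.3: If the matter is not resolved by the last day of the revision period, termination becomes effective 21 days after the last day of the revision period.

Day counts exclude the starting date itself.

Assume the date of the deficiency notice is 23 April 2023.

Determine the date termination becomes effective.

27 July 2023

Adding 60 calendar days to 23 April 2023 gives 22 June 2023, which is the last day of the acceptance period.
Adding 14 calendar days to 22 June 2023 gives 6 July 2023, which is the last day of the revision period.
The date termination becomes effective: 21 calendar days after 6 July 2023 is 27 July 2023.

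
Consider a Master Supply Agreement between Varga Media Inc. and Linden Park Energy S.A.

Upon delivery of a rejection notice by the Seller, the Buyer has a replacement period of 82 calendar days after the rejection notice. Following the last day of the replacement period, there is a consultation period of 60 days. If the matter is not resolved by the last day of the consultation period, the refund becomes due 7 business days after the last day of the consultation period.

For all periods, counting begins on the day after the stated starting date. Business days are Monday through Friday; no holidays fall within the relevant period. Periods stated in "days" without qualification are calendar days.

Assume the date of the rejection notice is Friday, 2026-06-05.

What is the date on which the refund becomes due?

2026-11-03

Adding 82 calendar days to 2026-06-05 gives 2026-08-26, which is the last day of the replacement period.
The last day of the consultation period: 60 calendar days after 2026-08-26 is 2026-10-25.
The date on which the refund becomes due: counting 7 business days from Sunday, 2026-10-25 (Oct 26, Oct 27, Oct 28, Oct 29, Oct 30, Nov 2, Nov 3, skipping weekends) reaches Tuesday, 2026-11-03.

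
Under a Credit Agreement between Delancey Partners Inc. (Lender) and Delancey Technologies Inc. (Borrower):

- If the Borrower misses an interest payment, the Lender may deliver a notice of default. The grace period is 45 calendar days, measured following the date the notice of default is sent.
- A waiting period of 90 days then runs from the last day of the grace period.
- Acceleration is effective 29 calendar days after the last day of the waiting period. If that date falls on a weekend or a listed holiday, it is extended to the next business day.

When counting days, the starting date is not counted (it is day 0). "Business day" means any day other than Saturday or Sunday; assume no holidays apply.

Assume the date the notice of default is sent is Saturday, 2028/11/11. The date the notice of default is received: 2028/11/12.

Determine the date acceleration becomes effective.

2029/04/24

The last day of the grace period: 2028/11/11 + 45 days = 2028/12/26.
The last day of the waiting period: 90 calendar days after 2028/12/26 is 2029/03/26.
The date acceleration becomes effective: 2029/03/26 + 29 days = 2029/04/24. 2029/04/24 is a Tuesday, so no roll-forward applies.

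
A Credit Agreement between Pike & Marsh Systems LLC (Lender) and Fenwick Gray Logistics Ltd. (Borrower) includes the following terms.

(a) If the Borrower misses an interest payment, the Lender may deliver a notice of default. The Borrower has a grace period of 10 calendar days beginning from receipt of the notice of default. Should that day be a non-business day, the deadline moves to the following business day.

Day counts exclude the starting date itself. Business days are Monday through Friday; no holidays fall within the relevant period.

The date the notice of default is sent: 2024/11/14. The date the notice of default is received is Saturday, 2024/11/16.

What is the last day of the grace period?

2024/11/26

The last day of the grace period: 10 calendar days after 2024/11/16 is 2024/11/26. 2024/11/26 is a Tuesday, so no roll-forward applies.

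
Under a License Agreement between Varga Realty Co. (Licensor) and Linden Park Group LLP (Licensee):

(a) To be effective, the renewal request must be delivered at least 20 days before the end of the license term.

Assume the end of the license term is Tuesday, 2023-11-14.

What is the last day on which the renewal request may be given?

2023-10-25

2023-11-14 minus 20 days is 2023-10-25.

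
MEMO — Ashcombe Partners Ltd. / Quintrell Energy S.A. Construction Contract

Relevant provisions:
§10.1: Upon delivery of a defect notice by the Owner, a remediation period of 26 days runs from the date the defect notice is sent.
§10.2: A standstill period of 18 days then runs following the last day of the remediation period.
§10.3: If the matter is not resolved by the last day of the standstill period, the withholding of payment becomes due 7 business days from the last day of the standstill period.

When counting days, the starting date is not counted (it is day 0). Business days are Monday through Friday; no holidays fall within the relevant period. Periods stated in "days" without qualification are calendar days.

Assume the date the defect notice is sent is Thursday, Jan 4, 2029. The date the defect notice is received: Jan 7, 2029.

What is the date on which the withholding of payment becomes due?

The last day of the remediation period: 26 calendar days after Jan 4, 2029 is Jan 30, 2029.
The last day of the standstill period: Jan 30, 2029 + 18 days = Feb 17, 2029.
The date on which the withholding of payment becomes due: counting 7 business days from Saturday, Feb 17, 2029 (Feb 19, Feb 20, Feb 21, Feb 22, Feb 23, Feb 26, Feb 27, skipping weekends) reaches Tuesday, Feb 27, 2029.

Feb 27, 2029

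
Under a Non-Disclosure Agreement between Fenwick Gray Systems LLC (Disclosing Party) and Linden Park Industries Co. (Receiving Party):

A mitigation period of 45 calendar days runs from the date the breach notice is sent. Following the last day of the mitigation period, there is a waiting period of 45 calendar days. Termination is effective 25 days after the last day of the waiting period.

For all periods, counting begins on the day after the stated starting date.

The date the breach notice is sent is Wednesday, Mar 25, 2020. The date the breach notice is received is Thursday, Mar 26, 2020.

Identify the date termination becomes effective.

Jul 18, 2020

The last day of the mitigation period: Mar 25, 2020 + 45 days = May 9, 2020.
The last day of the waiting period: May 9, 2020 + 45 days = Jun 23, 2020.
The date termination becomes effective: 25 calendar days after Jun 23, 2020 is Jul 18, 2020.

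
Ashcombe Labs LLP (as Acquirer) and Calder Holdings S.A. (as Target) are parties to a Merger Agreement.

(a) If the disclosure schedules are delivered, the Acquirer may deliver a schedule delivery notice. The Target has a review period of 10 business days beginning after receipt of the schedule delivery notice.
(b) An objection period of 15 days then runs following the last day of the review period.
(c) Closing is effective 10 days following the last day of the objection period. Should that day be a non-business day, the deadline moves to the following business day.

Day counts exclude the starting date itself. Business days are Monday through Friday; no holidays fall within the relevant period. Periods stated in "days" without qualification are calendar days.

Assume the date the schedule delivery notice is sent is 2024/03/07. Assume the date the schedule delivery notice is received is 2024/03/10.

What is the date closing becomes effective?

2024/04/16

From Sunday, 2024/03/10, 10 business days (Mar 11, Mar 12, Mar 13, Mar 14, Mar 15, Mar 18, Mar 19, Mar 20, Mar 21, Mar 22, skipping weekends) brings us to Friday, 2024/03/22, which is the last day of the review period.
The last day of the objection period: 15 calendar days after 2024/03/22 is 2024/04/06.
The date closing becomes effective: 10 calendar days after 2024/04/06 is 2024/04/16. 2024/04/16 is a Tuesday, so no roll-forward applies.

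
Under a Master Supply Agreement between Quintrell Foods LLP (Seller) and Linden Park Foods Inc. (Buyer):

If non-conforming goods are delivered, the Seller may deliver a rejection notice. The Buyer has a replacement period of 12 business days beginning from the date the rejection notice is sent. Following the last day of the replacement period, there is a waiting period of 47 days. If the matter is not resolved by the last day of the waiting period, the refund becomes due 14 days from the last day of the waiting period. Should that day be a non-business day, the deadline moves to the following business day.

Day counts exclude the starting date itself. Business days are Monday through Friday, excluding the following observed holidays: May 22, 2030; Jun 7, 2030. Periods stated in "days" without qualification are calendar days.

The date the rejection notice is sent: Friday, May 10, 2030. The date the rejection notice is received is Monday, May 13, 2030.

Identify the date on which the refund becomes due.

Jul 29, 2030

The last day of the replacement period: 12 business days after Friday, May 10, 2030, skipping weekends and the listed holiday on May 22 — May 13, May 14, May 15, May 16, …, May 27, May 28, May 29 — lands on Wednesday, May 29, 2030.
The last day of the waiting period: May 29, 2030 + 47 days = Jul 15, 2030.
Adding 14 calendar days to Jul 15, 2030 gives Jul 29, 2030, which is the date on which the refund becomes due. Jul 29, 2030 is a Monday and is not a listed holiday, so no roll-forward applies.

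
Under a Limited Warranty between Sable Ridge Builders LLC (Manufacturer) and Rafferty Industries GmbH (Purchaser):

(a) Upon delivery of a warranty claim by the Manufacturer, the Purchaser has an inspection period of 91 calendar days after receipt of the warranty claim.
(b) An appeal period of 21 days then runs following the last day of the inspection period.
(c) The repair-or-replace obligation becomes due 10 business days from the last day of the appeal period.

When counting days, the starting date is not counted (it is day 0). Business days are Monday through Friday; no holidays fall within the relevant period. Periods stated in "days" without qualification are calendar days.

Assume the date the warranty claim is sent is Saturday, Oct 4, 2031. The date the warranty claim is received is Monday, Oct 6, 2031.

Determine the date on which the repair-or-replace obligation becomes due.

Feb 9, 2032

The last day of the inspection period: Oct 6, 2031 + 91 days = Jan 5, 2032.
Adding 21 calendar days to Jan 5, 2032 gives Jan 26, 2032, which is the last day of the appeal period.
The date on which the repair-or-replace obligation becomes due: counting 10 business days from Monday, Jan 26, 2032 (Jan 27, Jan 28, Jan 29, Jan 30, Feb 2, Feb 3, Feb 4, Feb 5, Feb 6, Feb 9, skipping weekends) reaches Monday, Feb 9, 2032.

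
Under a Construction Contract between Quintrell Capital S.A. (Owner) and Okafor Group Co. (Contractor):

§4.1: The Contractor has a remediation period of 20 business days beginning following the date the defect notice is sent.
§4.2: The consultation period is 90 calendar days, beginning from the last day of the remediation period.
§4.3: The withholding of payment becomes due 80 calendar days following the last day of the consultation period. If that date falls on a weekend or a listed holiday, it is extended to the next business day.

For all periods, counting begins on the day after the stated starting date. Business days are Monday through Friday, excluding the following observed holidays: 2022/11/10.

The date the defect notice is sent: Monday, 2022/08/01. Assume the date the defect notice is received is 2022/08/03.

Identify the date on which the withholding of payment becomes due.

The last day of the remediation period: counting 20 business days from Monday, 2022/08/01 (Aug 2, Aug 3, Aug 4, Aug 5, …, Aug 25, Aug 26, Aug 29, skipping weekends) reaches Monday, 2022/08/29.
The last day of the consultation period: 90 calendar days after 2022/08/29 is 2022/11/27.
The date on which the withholding of payment becomes due: 2022/11/27 + 80 days = 2023/02/15. 2023/02/15 is a Wednesday and is not a listed holiday, so no roll-forward applies.

2023/02/15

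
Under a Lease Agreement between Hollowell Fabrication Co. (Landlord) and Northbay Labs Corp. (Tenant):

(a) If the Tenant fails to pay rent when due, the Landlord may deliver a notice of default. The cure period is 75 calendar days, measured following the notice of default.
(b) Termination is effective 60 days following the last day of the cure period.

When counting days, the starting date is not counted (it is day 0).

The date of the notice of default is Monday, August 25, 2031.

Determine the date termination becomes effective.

January 7, 2032

The last day of the cure period: 75 calendar days after August 25, 2031 is November 8, 2031.
The date termination becomes effective: November 8, 2031 + 60 days = January 7, 2032.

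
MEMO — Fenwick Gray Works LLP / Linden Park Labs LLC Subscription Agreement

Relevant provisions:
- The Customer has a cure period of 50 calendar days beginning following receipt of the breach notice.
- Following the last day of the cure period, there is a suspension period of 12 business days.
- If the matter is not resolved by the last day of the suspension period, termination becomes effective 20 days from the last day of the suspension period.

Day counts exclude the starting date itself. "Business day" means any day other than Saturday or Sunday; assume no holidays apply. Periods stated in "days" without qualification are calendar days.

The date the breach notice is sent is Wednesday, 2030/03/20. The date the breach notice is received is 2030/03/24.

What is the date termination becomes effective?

Adding 50 calendar days to 2030/03/24 gives 2030/05/13, which is the last day of the cure period.
The last day of the suspension period: 12 business days after Monday, 2030/05/13, skipping weekends — May 14, May 15, May 16, May 17, …, May 27, May 28, May 29 — lands on Wednesday, 2030/05/29.
Adding 20 calendar days to 2030/05/29 gives 2030/06/18, which is the date termination becomes effective.

2030/06/18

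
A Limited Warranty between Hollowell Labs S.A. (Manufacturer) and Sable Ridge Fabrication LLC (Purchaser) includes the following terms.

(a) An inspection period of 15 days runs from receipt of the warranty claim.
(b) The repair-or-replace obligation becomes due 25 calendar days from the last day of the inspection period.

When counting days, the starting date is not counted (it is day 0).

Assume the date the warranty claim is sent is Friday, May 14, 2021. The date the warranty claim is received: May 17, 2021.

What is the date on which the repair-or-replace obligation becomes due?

Adding 15 calendar days to May 17, 2021 gives Jun 1, 2021, which is the last day of the inspection period.
Adding 25 calendar days to Jun 1, 2021 gives Jun 26, 2021, which is the date on which the repair-or-replace obligation becomes due.

Jun 26, 2021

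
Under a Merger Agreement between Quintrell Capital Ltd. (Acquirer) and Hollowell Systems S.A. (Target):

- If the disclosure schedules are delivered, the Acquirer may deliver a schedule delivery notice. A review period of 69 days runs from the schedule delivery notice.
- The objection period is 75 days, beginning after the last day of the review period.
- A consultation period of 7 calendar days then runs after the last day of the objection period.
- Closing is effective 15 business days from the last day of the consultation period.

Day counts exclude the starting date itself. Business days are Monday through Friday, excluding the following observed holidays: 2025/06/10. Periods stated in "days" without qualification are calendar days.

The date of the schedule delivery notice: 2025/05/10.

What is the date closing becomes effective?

The last day of the review period: 69 calendar days after 2025/05/10 is 2025/07/18.
Adding 75 calendar days to 2025/07/18 gives 2025/10/01, which is the last day of the objection period.
Adding 7 calendar days to 2025/10/01 gives 2025/10/08, which is the last day of the consultation period.
The date closing becomes effective: 15 business days after Wednesday, 2025/10/08, skipping weekends — Oct 9, Oct 10, Oct 13, Oct 14, …, Oct 27, Oct 28, Oct 29 — lands on Wednesday, 2025/10/29.

2025/10/29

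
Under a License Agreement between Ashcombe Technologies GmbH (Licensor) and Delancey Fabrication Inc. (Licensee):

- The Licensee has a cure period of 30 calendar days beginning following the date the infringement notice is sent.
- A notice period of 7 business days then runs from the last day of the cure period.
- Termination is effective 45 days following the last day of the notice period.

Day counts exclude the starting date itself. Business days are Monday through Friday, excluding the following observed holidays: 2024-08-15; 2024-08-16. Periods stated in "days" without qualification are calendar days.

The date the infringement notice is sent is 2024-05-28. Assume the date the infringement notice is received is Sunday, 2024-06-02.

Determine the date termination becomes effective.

Adding 30 calendar days to 2024-05-28 gives 2024-06-27, which is the last day of the cure period.
The last day of the notice period: counting 7 business days from Thursday, 2024-06-27 (Jun 28, Jul 1, Jul 2, Jul 3, Jul 4, Jul 5, Jul 8, skipping weekends) reaches Monday, 2024-07-08.
Adding 45 calendar days to 2024-07-08 gives 2024-08-22, which is the date termination becomes effective.

2024-08-22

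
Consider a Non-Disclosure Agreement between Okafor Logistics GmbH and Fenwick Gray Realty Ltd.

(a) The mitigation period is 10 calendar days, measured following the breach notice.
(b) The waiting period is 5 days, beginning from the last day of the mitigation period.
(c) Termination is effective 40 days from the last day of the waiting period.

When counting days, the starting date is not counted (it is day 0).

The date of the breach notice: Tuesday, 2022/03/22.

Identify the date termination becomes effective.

The last day of the mitigation period: 10 calendar days after 2022/03/22 is 2022/04/01.
Adding 5 calendar days to 2022/04/01 gives 2022/04/06, which is the last day of the waiting period.
The date termination becomes effective: 2022/04/06 + 40 days = 2022/05/16.

2022/05/16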